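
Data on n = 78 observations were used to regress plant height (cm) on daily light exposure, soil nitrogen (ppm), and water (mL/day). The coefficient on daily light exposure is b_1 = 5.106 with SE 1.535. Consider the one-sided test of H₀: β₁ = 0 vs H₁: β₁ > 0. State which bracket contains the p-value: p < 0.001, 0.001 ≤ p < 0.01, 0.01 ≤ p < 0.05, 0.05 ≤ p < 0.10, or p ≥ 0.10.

t = 5.106 / 1.535 = 3.326.
df = n − k − 1 = 78 − 3 − 1 = 74.
One-sided p = P(T_{74} > t) ≈ 0.0007.
So p < 0.001.

p < 0.001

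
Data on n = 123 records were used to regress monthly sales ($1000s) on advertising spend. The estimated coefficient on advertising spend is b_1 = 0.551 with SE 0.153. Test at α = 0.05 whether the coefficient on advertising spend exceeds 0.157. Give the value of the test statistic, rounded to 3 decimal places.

H₀: β₁ = 0.157 vs H₁: β₁ > 0.157.
t = (b_1 − β₁⁰)/SE = (0.551 − 0.157) / 0.153 = 2.575.
df = n − 2 = 123 − 2 = 121.
One-sided p ≈ 0.0056, which is < 0.05, so reject H₀.
There is evidence that the true slope on advertising spend exceeds 0.157 $1000s per unit.

t = 2.575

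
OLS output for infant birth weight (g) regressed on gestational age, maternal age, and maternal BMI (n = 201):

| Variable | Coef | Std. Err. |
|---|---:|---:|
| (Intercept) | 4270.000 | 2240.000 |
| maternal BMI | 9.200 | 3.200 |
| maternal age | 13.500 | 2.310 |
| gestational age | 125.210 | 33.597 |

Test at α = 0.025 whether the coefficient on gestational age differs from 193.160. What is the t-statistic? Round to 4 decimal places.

Read off: b = 125.210, SE = 33.597 for gestational age.
H₀: β₁ = 193.160 vs H₁: β₁ ≠ 193.160.
t = (125.210 − 193.160) / 33.597 = -2.0225.
df = n − k − 1 = 201 − 3 − 1 = 197.
Two-sided p ≈ 0.0445, which is ≥ 0.025, so fail to reject H₀.
The data are consistent with a true slope of 193.160 g per unit of gestational age, holding the other predictors fixed.

t = -2.0225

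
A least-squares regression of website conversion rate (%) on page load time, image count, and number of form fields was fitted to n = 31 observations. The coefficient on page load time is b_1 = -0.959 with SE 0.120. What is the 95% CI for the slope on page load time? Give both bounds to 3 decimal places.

(-1.205, -0.713)

df = n − k − 1 = 31 − 3 − 1 = 27.
t* = t_{0.025, 27} = 2.051831.
Margin = t* × SE = 2.051831 × 0.120 = 0.24622.
CI: -0.959 ± 0.24622 → (-1.205, -0.713).
With 95% confidence, each one-unit increase in page load time is associated with a change of between -1.205 and -0.713 % in website conversion rate, holding the other predictors fixed.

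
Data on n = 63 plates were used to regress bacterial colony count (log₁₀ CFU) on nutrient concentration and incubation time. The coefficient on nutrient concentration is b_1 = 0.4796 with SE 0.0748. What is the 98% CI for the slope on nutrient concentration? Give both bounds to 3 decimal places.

df = n − k − 1 = 63 − 2 − 1 = 60.
t* = t_{0.01, 60} = 2.390119.
Margin = t* × SE = 2.390119 × 0.0748 = 0.17878.
CI: 0.4796 ± 0.17878 → (0.301, 0.658).
With 98% confidence, each one-unit increase in nutrient concentration is associated with a change of between 0.301 and 0.658 log₁₀ CFU in bacterial colony count, holding the other predictors fixed.

(0.301, 0.658)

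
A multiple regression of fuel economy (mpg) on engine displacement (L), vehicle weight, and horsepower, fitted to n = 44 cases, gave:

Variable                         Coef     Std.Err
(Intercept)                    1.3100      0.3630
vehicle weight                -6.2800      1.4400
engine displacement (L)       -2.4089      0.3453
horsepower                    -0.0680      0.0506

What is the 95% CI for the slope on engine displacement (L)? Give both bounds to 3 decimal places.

Read off: b = -2.4089, SE = 0.3453 for engine displacement (L).
df = n − k − 1 = 44 − 3 − 1 = 40.
t* = t_{0.025, 40} = 2.021075.
Margin = t* × SE = 2.021075 × 0.3453 = 0.69788.
CI: -2.4089 ± 0.69788 → (-3.107, -1.711).

(-3.107, -1.711)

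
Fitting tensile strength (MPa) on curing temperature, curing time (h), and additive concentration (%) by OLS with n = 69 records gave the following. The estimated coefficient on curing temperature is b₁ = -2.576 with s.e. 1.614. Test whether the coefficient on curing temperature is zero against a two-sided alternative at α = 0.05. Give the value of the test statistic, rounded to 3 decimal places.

H₀: β₁ = 0 vs H₁: β₁ ≠ 0.
t = (b₁ − β₁⁰)/SE = -2.576 / 1.614 = -1.596.
df = n − k − 1 = 69 − 3 − 1 = 65.
Two-sided p ≈ 0.1153, which is ≥ 0.05, so fail to reject H₀.
The data do not give significant evidence of an association between curing temperature and tensile strength, after adjusting for the other predictors.

t = -1.596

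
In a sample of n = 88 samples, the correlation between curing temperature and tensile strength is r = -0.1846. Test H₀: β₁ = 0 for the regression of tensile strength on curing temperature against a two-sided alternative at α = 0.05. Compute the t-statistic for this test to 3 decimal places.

t = -1.742

t = r·√(n − 2)/√(1 − r²) = -0.1846·√86/√0.965923 = -1.742.
df = n − 2 = 86.
Two-sided p ≈ 0.0851, which is ≥ 0.05, so fail to reject H₀.
The data do not give significant evidence of a linear association between curing temperature and tensile strength.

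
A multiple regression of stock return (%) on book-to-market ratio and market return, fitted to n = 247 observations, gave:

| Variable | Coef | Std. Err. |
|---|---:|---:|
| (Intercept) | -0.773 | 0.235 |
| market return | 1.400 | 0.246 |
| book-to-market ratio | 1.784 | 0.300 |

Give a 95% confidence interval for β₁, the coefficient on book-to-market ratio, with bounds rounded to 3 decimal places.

Read off: b = 1.784, SE = 0.300 for book-to-market ratio.
df = n − k − 1 = 247 − 2 − 1 = 244.
t* = t_{0.025, 244} = 1.969734.
Margin = t* × SE = 1.969734 × 0.300 = 0.59092.
CI: 1.784 ± 0.59092 → (1.193, 2.375).

(1.193, 2.375)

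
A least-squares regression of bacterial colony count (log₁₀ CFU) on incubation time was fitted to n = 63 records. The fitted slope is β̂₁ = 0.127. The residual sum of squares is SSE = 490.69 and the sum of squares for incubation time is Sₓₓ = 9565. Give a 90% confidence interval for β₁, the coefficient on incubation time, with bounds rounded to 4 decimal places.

MSE = SSE/(n − 2) = 490.69/61 = 8.0441.
SE(β̂₁) = √(MSE/Sₓₓ) = √(8.0441/9565) = 0.0289999.
df = n − 2 = 61.
t* = t_{0.05, 61} = 1.670219.
Margin = t* × SE = 1.670219 × 0.0289999 = 0.048436.
CI: 0.127 ± 0.048436 → (0.0786, 0.1754).
With 90% confidence, each one-unit increase in incubation time is associated with a change of between 0.0786 and 0.1754 log₁₀ CFU in bacterial colony count.

(0.0786, 0.1754)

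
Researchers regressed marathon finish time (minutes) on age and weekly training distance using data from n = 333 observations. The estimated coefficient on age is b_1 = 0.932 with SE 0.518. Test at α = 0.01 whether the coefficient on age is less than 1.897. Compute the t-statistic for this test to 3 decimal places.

H₀: β₁ = 1.897 vs H₁: β₁ < 1.897.
t = (b_1 − β₁⁰)/SE = (0.932 − 1.897) / 0.518 = -1.863.
df = n − k − 1 = 333 − 2 − 1 = 330.
One-sided p ≈ 0.0317, which is ≥ 0.01, so fail to reject H₀.
The data do not give significant evidence that the true slope on age is below 1.897 minutes per unit, holding the other predictors fixed.

t = -1.863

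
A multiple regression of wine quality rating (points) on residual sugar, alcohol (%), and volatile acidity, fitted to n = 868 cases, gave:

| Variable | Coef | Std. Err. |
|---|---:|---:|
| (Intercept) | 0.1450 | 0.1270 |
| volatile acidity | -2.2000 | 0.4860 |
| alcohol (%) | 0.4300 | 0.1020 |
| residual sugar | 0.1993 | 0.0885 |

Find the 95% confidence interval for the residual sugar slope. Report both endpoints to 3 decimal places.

Read off: b = 0.1993, SE = 0.0885 for residual sugar.
df = n − k − 1 = 868 − 3 − 1 = 864.
t* = t_{0.025, 864} = 1.962713.
Margin = t* × SE = 1.962713 × 0.0885 = 0.17370.
CI: 0.1993 ± 0.17370 → (0.026, 0.373).

(0.026, 0.373)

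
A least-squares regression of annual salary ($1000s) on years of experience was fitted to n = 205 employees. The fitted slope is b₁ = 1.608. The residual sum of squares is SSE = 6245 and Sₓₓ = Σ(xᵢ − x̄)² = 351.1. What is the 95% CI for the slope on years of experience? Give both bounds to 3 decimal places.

MSE = SSE/(n − 2) = 6245/203 = 30.7635.
SE(b₁) = √(MSE/Sₓₓ) = √(30.7635/351.1) = 0.296008.
df = n − 2 = 203.
t* = t_{0.025, 203} = 1.971719.
Margin = t* × SE = 1.971719 × 0.296008 = 0.58364.
CI: 1.608 ± 0.58364 → (1.024, 2.192).
With 95% confidence, each one-unit increase in years of experience is associated with a change of between 1.024 and 2.192 $1000s in annual salary.

(1.024, 2.192)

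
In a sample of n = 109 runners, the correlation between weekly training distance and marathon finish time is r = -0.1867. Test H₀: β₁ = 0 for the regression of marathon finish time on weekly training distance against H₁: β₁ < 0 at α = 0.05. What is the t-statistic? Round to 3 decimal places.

t = r·√(n − 2)/√(1 − r²) = -0.1867·√107/√0.965143 = -1.966.
df = n − 2 = 107.
One-sided p ≈ 0.0260, which is < 0.05, so reject H₀.
There is evidence of a linear association between weekly training distance and marathon finish time.

t = -1.966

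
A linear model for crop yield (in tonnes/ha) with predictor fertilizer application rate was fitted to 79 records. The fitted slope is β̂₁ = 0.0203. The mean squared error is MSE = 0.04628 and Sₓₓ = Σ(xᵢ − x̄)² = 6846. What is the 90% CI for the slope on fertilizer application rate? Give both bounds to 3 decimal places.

(0.016, 0.025)

SE(β̂₁) = √(MSE/Sₓₓ) = √(0.04628/6846) = 0.00260003.
df = n − 2 = 77.
t* = t_{0.05, 77} = 1.664885.
Margin = t* × SE = 1.664885 × 0.00260003 = 0.00433.
CI: 0.0203 ± 0.00433 → (0.016, 0.025).
With 90% confidence, each one-unit increase in fertilizer application rate is associated with a change of between 0.016 and 0.025 tonnes/ha in crop yield.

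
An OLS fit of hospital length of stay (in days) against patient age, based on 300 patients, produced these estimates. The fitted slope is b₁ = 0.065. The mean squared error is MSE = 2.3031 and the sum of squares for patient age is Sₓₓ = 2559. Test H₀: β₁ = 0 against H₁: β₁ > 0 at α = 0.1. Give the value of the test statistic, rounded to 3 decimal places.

SE(b₁) = √(MSE/Sₓₓ) = √(2.3031/2559) = 0.03.
t = 0.065 / 0.03 = 2.167.
df = n − 2 = 298.
One-sided p ≈ 0.0155, which is < 0.1, so reject H₀.
There is evidence that the true slope on patient age is positive.

t = 2.167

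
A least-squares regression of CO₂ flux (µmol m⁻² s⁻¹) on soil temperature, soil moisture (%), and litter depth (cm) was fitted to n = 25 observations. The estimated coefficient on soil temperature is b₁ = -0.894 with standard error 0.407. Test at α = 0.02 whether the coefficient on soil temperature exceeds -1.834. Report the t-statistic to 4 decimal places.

t = 2.3096

H₀: β₁ = -1.834 vs H₁: β₁ > -1.834.
t = (b₁ − β₁⁰)/SE = (-0.894 − (-1.834)) / 0.407 = 2.3096.
df = n − k − 1 = 25 − 3 − 1 = 21.
One-sided p ≈ 0.0156, which is < 0.02, so reject H₀.
There is evidence that the true slope on soil temperature exceeds -1.834 µmol m⁻² s⁻¹ per unit, holding the other predictors fixed.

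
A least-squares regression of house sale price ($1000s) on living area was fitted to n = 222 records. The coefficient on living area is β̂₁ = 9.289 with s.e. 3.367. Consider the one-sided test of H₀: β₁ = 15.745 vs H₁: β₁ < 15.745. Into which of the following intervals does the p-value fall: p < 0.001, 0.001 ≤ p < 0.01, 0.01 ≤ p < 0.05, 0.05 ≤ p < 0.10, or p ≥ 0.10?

t = (9.289 − 15.745) / 3.367 = -1.917.
df = n − 2 = 222 − 2 = 220.
One-sided p = P(T_{220} < t) ≈ 0.0282.
So 0.01 ≤ p < 0.05.

0.01 ≤ p < 0.05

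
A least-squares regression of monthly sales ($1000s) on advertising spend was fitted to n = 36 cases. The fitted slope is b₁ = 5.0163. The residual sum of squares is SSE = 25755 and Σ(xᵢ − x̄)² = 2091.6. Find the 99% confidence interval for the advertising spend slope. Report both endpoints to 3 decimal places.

(3.374, 6.658)

MSE = SSE/(n − 2) = 25755/34 = 757.5.
SE(b₁) = √(MSE/Sₓₓ) = √(757.5/2091.6) = 0.6018.
df = n − 2 = 34.
t* = t_{0.005, 34} = 2.728394.
Margin = t* × SE = 2.728394 × 0.6018 = 1.64195.
CI: 5.0163 ± 1.64195 → (3.374, 6.658).
With 99% confidence, each one-unit increase in advertising spend is associated with a change of between 3.374 and 6.658 $1000s in monthly sales.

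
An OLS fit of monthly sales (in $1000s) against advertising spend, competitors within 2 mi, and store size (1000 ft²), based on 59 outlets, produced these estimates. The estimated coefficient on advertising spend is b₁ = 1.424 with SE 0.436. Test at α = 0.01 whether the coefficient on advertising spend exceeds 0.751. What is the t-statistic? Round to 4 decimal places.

t = 1.5436

H₀: β₁ = 0.751 vs H₁: β₁ > 0.751.
t = (b₁ − β₁⁰)/SE = (1.424 − 0.751) / 0.436 = 1.5436.
df = n − k − 1 = 59 − 3 − 1 = 55.
One-sided p ≈ 0.0642, which is ≥ 0.01, so fail to reject H₀.
The data do not give significant evidence that the true slope on advertising spend exceeds 0.751 $1000s per unit, holding the other predictors fixed.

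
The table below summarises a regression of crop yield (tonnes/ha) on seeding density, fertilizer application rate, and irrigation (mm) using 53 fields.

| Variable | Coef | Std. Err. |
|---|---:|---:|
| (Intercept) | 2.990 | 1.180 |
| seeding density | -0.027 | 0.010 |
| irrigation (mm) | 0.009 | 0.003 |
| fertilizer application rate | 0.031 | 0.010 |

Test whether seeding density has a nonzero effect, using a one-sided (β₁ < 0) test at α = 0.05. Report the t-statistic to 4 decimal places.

t = -2.7000

Read off: b = -0.027, SE = 0.010 for seeding density.
H₀: β₁ = 0 vs H₁: β₁ < 0.
t = -0.027 / 0.010 = -2.7000.
df = n − k − 1 = 53 − 3 − 1 = 49.
One-sided p ≈ 0.0047, which is < 0.05, so reject H₀.
There is evidence that the true slope on seeding density is negative, holding the other predictors fixed.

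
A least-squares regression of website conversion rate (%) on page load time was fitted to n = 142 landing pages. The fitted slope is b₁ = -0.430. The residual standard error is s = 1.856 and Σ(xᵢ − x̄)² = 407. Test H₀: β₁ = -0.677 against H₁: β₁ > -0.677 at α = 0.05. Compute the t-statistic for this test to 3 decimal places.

SE(b₁) = s/√Sₓₓ = 1.856/√407 = 0.0919985.
t = (-0.430 − (-0.677)) / 0.0919985 = 2.685.
df = n − 2 = 140.
One-sided p ≈ 0.0041, which is < 0.05, so reject H₀.
There is evidence that the true slope on page load time exceeds -0.677 % per unit.

t = 2.685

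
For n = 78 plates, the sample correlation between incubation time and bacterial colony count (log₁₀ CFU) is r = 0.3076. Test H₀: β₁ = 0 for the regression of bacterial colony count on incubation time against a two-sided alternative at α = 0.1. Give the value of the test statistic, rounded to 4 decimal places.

t = 2.8182

t = r·√(n − 2)/√(1 − r²) = 0.3076·√76/√0.905382 = 2.8182.
df = n − 2 = 76.
Two-sided p ≈ 0.0062, which is < 0.1, so reject H₀.
There is evidence of a linear association between incubation time and bacterial colony count.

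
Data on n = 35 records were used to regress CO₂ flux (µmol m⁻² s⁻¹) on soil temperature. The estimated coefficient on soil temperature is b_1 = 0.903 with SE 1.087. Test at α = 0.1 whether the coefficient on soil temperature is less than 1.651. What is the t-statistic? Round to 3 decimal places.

H₀: β₁ = 1.651 vs H₁: β₁ < 1.651.
t = (b_1 − β₁⁰)/SE = (0.903 − 1.651) / 1.087 = -0.688.
df = n − 2 = 35 − 2 = 33.
One-sided p ≈ 0.2481, which is ≥ 0.1, so fail to reject H₀.
The data do not give significant evidence that the true slope on soil temperature is below 1.651 µmol m⁻² s⁻¹ per unit.

t = -0.688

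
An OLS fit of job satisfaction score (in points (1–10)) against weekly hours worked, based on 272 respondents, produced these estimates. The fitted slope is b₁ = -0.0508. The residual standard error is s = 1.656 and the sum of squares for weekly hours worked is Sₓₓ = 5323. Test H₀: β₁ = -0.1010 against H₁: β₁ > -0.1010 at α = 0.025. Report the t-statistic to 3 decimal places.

SE(b₁) = s/√Sₓₓ = 1.656/√5323 = 0.0226977.
t = (-0.0508 − (-0.1010)) / 0.0226977 = 2.212.
df = n − 2 = 270.
One-sided p ≈ 0.0139, which is < 0.025, so reject H₀.
There is evidence that the true slope on weekly hours worked exceeds -0.1010 points (1–10) per unit.

t = 2.212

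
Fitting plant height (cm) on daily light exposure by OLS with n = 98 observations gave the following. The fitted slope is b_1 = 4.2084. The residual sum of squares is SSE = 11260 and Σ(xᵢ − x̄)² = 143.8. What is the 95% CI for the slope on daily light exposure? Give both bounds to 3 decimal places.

MSE = SSE/(n − 2) = 11260/96 = 117.292.
SE(b_1) = √(MSE/Sₓₓ) = √(117.292/143.8) = 0.903138.
df = n − 2 = 96.
t* = t_{0.025, 96} = 1.984984.
Margin = t* × SE = 1.984984 × 0.903138 = 1.79271.
CI: 4.2084 ± 1.79271 → (2.416, 6.001).
With 95% confidence, each one-unit increase in daily light exposure is associated with a change of between 2.416 and 6.001 cm in plant height.

(2.416, 6.001)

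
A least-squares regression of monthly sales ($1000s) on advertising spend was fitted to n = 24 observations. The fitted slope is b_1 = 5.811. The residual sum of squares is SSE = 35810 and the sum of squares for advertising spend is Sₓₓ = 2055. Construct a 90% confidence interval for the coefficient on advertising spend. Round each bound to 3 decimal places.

(4.283, 7.339)

MSE = SSE/(n − 2) = 35810/22 = 1627.73.
SE(b_1) = √(MSE/Sₓₓ) = √(1627.73/2055) = 0.88999.
df = n − 2 = 22.
t* = t_{0.05, 22} = 1.717144.
Margin = t* × SE = 1.717144 × 0.88999 = 1.52824.
CI: 5.811 ± 1.52824 → (4.283, 7.339).
With 90% confidence, each one-unit increase in advertising spend is associated with a change of between 4.283 and 7.339 $1000s in monthly sales.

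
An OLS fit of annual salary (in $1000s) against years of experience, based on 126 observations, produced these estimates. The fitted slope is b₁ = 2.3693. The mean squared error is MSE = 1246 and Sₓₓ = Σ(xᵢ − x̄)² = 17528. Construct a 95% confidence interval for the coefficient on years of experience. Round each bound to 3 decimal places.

SE(b₁) = √(MSE/Sₓₓ) = √(1246/17528) = 0.26662.
df = n − 2 = 124.
t* = t_{0.025, 124} = 1.97928.
Margin = t* × SE = 1.97928 × 0.26662 = 0.52772.
CI: 2.3693 ± 0.52772 → (1.842, 2.897).
With 95% confidence, each one-unit increase in years of experience is associated with a change of between 1.842 and 2.897 $1000s in annual salary.

(1.842, 2.897)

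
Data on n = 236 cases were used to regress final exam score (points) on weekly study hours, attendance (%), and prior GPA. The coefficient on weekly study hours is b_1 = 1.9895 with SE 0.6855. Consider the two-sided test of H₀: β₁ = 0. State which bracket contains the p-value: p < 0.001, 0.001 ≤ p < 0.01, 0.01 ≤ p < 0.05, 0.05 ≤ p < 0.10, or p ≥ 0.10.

0.001 ≤ p < 0.01

t = 1.9895 / 0.6855 = 2.902.
df = n − k − 1 = 236 − 3 − 1 = 232.
Two-sided p = 2·P(T_{232} > |t|) ≈ 0.0041.
So 0.001 ≤ p < 0.01.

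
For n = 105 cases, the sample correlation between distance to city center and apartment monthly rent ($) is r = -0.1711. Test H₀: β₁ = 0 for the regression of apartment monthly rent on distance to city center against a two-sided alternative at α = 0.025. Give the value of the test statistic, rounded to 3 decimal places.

t = -1.762

t = r·√(n − 2)/√(1 − r²) = -0.1711·√103/√0.970725 = -1.762.
df = n − 2 = 103.
Two-sided p ≈ 0.0810, which is ≥ 0.025, so fail to reject H₀.
The data do not give significant evidence of a linear association between distance to city center and apartment monthly rent.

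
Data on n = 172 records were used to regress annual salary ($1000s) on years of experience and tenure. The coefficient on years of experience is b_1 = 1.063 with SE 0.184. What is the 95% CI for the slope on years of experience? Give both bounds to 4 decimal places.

df = n − k − 1 = 172 − 2 − 1 = 169.
t* = t_{0.025, 169} = 1.9741.
Margin = t* × SE = 1.9741 × 0.184 = 0.363234.
CI: 1.063 ± 0.363234 → (0.6998, 1.4262).
With 95% confidence, each one-unit increase in years of experience is associated with a change of between 0.6998 and 1.4262 $1000s in annual salary, holding the other predictors fixed.

(0.6998, 1.4262)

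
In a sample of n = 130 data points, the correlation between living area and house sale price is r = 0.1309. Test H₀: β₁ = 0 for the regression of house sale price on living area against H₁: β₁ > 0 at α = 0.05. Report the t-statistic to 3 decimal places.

t = r·√(n − 2)/√(1 − r²) = 0.1309·√128/√0.982865 = 1.494.
df = n − 2 = 128.
One-sided p ≈ 0.0688, which is ≥ 0.05, so fail to reject H₀.
The data do not give significant evidence of a linear association between living area and house sale price.

t = 1.494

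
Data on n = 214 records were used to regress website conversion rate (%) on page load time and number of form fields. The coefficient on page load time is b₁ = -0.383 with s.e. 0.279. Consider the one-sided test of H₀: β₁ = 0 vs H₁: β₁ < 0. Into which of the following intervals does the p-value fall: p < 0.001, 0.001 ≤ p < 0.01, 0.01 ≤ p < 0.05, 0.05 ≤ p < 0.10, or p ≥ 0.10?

0.05 ≤ p < 0.10

t = -0.383 / 0.279 = -1.373.
df = n − k − 1 = 214 − 2 − 1 = 211.
One-sided p = P(T_{211} < t) ≈ 0.0856.
So 0.05 ≤ p < 0.10.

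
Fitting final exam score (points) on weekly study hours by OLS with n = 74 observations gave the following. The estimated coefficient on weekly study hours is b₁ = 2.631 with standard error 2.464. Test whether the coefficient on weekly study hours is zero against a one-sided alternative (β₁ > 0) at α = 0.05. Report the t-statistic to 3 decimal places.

t = 1.068

H₀: β₁ = 0 vs H₁: β₁ > 0.
t = (b₁ − β₁⁰)/SE = 2.631 / 2.464 = 1.068.
df = n − 2 = 74 − 2 = 72.
One-sided p ≈ 0.1446, which is ≥ 0.05, so fail to reject H₀.
The data do not give significant evidence that the true slope on weekly study hours is positive.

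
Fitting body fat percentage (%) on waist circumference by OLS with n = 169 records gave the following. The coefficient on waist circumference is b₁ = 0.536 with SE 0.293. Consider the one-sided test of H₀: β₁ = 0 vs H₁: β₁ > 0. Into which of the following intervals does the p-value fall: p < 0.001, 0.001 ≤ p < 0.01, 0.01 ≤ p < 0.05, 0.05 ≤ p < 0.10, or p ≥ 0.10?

t = 0.536 / 0.293 = 1.829.
df = n − 2 = 169 − 2 = 167.
One-sided p = P(T_{167} > t) ≈ 0.0346.
So 0.01 ≤ p < 0.05.

0.01 ≤ p < 0.05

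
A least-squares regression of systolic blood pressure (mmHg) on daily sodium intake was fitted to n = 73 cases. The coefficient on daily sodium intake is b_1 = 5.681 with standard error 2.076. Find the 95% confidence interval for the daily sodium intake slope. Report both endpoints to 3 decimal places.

(1.542, 9.820)

df = n − 2 = 73 − 2 = 71.
t* = t_{0.025, 71} = 1.993943.
Margin = t* × SE = 1.993943 × 2.076 = 4.13943.
CI: 5.681 ± 4.13943 → (1.542, 9.820).
With 95% confidence, each one-unit increase in daily sodium intake is associated with a change of between 1.542 and 9.820 mmHg in systolic blood pressure.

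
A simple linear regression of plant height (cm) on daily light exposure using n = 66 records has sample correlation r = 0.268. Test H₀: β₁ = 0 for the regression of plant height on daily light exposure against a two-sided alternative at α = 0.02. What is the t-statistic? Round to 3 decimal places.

t = r·√(n − 2)/√(1 − r²) = 0.268·√64/√0.928176 = 2.225.
df = n − 2 = 64.
Two-sided p ≈ 0.0296, which is ≥ 0.02, so fail to reject H₀.
The data do not give significant evidence of a linear association between daily light exposure and plant height.

t = 2.225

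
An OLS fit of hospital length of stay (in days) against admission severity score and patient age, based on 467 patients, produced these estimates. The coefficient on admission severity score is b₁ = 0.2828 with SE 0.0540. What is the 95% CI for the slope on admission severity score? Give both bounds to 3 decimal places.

(0.177, 0.389)

df = n − k − 1 = 467 − 2 − 1 = 464.
t* = t_{0.025, 464} = 1.96509.
Margin = t* × SE = 1.96509 × 0.0540 = 0.10611.
CI: 0.2828 ± 0.10611 → (0.177, 0.389).
With 95% confidence, each one-unit increase in admission severity score is associated with a change of between 0.177 and 0.389 days in hospital length of stay, holding the other predictors fixed.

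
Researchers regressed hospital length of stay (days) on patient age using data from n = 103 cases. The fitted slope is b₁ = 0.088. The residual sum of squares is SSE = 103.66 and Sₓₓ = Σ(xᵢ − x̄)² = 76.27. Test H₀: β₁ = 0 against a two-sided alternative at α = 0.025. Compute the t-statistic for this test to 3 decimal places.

MSE = SSE/(n − 2) = 103.66/101 = 1.02634.
SE(b₁) = √(MSE/Sₓₓ) = √(1.02634/76.27) = 0.116003.
t = 0.088 / 0.116003 = 0.759.
df = n − 2 = 101.
Two-sided p ≈ 0.4499, which is ≥ 0.025, so fail to reject H₀.
The data do not give significant evidence of an association between patient age and hospital length of stay.

t = 0.759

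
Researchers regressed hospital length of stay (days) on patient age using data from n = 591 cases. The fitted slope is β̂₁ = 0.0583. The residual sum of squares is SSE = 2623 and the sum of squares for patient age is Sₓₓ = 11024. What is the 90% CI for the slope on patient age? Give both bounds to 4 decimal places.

MSE = SSE/(n − 2) = 2623/589 = 4.45331.
SE(β̂₁) = √(MSE/Sₓₓ) = √(4.45331/11024) = 0.0200989.
df = n − 2 = 589.
t* = t_{0.05, 589} = 1.647445.
Margin = t* × SE = 1.647445 × 0.0200989 = 0.033112.
CI: 0.0583 ± 0.033112 → (0.0252, 0.0914).
With 90% confidence, each one-unit increase in patient age is associated with a change of between 0.0252 and 0.0914 days in hospital length of stay.

(0.0252, 0.0914)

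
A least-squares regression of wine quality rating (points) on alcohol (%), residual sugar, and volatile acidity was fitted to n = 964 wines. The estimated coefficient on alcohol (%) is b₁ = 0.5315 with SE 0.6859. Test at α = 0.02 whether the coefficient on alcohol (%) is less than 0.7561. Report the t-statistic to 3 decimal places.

t = -0.327

H₀: β₁ = 0.7561 vs H₁: β₁ < 0.7561.
t = (b₁ − β₁⁰)/SE = (0.5315 − 0.7561) / 0.6859 = -0.327.
df = n − k − 1 = 964 − 3 − 1 = 960.
One-sided p ≈ 0.3717, which is ≥ 0.02, so fail to reject H₀.
The data do not give significant evidence that the true slope on alcohol (%) is below 0.7561 points per unit, holding the other predictors fixed.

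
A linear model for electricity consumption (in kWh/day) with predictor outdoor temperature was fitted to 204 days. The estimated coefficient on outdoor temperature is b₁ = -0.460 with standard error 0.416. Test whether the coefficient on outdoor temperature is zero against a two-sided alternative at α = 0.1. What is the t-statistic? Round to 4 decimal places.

H₀: β₁ = 0 vs H₁: β₁ ≠ 0.
t = (b₁ − β₁⁰)/SE = -0.460 / 0.416 = -1.1058.
df = n − 2 = 204 − 2 = 202.
Two-sided p ≈ 0.2701, which is ≥ 0.1, so fail to reject H₀.
The data do not give significant evidence of an association between outdoor temperature and electricity consumption.

t = -1.1058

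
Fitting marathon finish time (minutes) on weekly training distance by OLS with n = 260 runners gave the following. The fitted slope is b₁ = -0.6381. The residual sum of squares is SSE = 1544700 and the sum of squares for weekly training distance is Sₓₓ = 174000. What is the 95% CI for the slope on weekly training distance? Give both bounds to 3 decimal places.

(-1.003, -0.273)

MSE = SSE/(n − 2) = 1544700/258 = 5987.21.
SE(b₁) = √(MSE/Sₓₓ) = √(5987.21/174000) = 0.185497.
df = n − 2 = 258.
t* = t_{0.025, 258} = 1.969201.
Margin = t* × SE = 1.969201 × 0.185497 = 0.36528.
CI: -0.6381 ± 0.36528 → (-1.003, -0.273).
With 95% confidence, each one-unit increase in weekly training distance is associated with a change of between -1.003 and -0.273 minutes in marathon finish time.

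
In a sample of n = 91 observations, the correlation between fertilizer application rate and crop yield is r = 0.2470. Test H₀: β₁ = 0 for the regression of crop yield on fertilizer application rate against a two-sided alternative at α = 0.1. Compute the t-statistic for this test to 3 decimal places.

t = r·√(n − 2)/√(1 − r²) = 0.2470·√89/√0.938991 = 2.405.
df = n − 2 = 89.
Two-sided p ≈ 0.0183, which is < 0.1, so reject H₀.
There is evidence of a linear association between fertilizer application rate and crop yield.

t = 2.405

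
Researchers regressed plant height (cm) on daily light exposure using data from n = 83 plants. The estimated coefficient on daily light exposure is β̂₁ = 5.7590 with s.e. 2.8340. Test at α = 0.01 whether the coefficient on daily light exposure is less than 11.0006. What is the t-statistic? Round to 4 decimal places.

H₀: β₁ = 11.0006 vs H₁: β₁ < 11.0006.
t = (β̂₁ − β₁⁰)/SE = (5.7590 − 11.0006) / 2.8340 = -1.8495.
df = n − 2 = 83 − 2 = 81.
One-sided p ≈ 0.0340, which is ≥ 0.01, so fail to reject H₀.
The data do not give significant evidence that the true slope on daily light exposure is below 11.0006 cm per unit.

t = -1.8495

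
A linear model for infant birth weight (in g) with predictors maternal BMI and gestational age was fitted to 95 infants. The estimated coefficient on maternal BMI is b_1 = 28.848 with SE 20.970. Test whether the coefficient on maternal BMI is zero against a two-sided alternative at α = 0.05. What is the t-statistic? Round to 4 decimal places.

t = 1.3757

H₀: β₁ = 0 vs H₁: β₁ ≠ 0.
t = (b_1 − β₁⁰)/SE = 28.848 / 20.970 = 1.3757.
df = n − k − 1 = 95 − 2 − 1 = 92.
Two-sided p ≈ 0.1723, which is ≥ 0.05, so fail to reject H₀.
The data do not give significant evidence of an association between maternal BMI and infant birth weight, after adjusting for the other predictors.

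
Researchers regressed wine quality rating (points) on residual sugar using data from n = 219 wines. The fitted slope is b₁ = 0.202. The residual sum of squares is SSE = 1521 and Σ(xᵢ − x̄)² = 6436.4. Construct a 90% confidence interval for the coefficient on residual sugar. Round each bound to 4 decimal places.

MSE = SSE/(n − 2) = 1521/217 = 7.00922.
SE(b₁) = √(MSE/Sₓₓ) = √(7.00922/6436.4) = 0.0329999.
df = n − 2 = 217.
t* = t_{0.05, 217} = 1.651906.
Margin = t* × SE = 1.651906 × 0.0329999 = 0.054513.
CI: 0.202 ± 0.054513 → (0.1475, 0.2565).
With 90% confidence, each one-unit increase in residual sugar is associated with a change of between 0.1475 and 0.2565 points in wine quality rating.

(0.1475, 0.2565)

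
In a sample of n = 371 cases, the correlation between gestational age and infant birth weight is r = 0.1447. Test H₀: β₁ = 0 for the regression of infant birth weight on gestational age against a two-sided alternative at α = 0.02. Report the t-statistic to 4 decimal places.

t = 2.8092

t = r·√(n − 2)/√(1 − r²) = 0.1447·√369/√0.979062 = 2.8092.
df = n − 2 = 369.
Two-sided p ≈ 0.0052, which is < 0.02, so reject H₀.
There is evidence of a linear association between gestational age and infant birth weight.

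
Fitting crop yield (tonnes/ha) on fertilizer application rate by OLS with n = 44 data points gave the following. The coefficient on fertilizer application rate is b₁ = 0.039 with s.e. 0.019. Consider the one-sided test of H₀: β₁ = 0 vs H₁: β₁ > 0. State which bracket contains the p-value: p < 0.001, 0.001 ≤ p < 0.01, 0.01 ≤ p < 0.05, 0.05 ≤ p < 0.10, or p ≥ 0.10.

t = 0.039 / 0.019 = 2.053.
df = n − 2 = 44 − 2 = 42.
One-sided p = P(T_{42} > t) ≈ 0.0232.
So 0.01 ≤ p < 0.05.

0.01 ≤ p < 0.05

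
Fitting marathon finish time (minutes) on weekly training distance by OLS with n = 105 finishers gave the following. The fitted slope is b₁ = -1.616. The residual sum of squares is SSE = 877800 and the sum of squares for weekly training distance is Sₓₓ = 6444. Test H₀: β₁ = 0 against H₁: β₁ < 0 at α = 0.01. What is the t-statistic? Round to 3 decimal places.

t = -1.405

MSE = SSE/(n − 2) = 877800/103 = 8522.33.
SE(b₁) = √(MSE/Sₓₓ) = √(8522.33/6444) = 1.15001.
t = -1.616 / 1.15001 = -1.405.
df = n − 2 = 103.
One-sided p ≈ 0.0815, which is ≥ 0.01, so fail to reject H₀.
The data do not give significant evidence that the true slope on weekly training distance is negative.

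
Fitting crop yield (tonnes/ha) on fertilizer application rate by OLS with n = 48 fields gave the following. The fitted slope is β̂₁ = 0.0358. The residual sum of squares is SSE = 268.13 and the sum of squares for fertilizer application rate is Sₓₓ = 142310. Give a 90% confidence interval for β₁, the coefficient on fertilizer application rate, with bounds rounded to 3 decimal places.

MSE = SSE/(n − 2) = 268.13/46 = 5.82891.
SE(β̂₁) = √(MSE/Sₓₓ) = √(5.82891/142310) = 0.00639994.
df = n − 2 = 46.
t* = t_{0.05, 46} = 1.67866.
Margin = t* × SE = 1.67866 × 0.00639994 = 0.01074.
CI: 0.0358 ± 0.01074 → (0.025, 0.047).
With 90% confidence, each one-unit increase in fertilizer application rate is associated with a change of between 0.025 and 0.047 tonnes/ha in crop yield.

(0.025, 0.047)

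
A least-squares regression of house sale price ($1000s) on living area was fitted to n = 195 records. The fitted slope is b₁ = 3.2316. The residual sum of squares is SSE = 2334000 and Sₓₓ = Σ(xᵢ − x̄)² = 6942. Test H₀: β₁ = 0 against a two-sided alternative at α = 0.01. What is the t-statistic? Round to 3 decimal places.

MSE = SSE/(n − 2) = 2334000/193 = 12093.3.
SE(b₁) = √(MSE/Sₓₓ) = √(12093.3/6942) = 1.31986.
t = 3.2316 / 1.31986 = 2.448.
df = n − 2 = 193.
Two-sided p ≈ 0.0152, which is ≥ 0.01, so fail to reject H₀.
The data do not give significant evidence of an association between living area and house sale price.

t = 2.448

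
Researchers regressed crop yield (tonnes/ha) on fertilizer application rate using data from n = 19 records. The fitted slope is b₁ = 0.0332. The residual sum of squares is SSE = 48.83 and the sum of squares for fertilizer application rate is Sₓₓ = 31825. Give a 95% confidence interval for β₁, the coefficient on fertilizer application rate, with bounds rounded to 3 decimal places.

MSE = SSE/(n − 2) = 48.83/17 = 2.87235.
SE(b₁) = √(MSE/Sₓₓ) = √(2.87235/31825) = 0.00950024.
df = n − 2 = 17.
t* = t_{0.025, 17} = 2.109816.
Margin = t* × SE = 2.109816 × 0.00950024 = 0.02004.
CI: 0.0332 ± 0.02004 → (0.013, 0.053).
With 95% confidence, each one-unit increase in fertilizer application rate is associated with a change of between 0.013 and 0.053 tonnes/ha in crop yield.

(0.013, 0.053)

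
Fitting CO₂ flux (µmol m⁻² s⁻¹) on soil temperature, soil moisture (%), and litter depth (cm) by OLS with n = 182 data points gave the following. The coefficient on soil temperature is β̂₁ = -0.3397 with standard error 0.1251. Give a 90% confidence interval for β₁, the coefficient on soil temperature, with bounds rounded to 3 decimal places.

df = n − k − 1 = 182 − 3 − 1 = 178.
t* = t_{0.05, 178} = 1.653459.
Margin = t* × SE = 1.653459 × 0.1251 = 0.20685.
CI: -0.3397 ± 0.20685 → (-0.547, -0.133).
With 90% confidence, each one-unit increase in soil temperature is associated with a change of between -0.547 and -0.133 µmol m⁻² s⁻¹ in CO₂ flux, holding the other predictors fixed.

(-0.547, -0.133)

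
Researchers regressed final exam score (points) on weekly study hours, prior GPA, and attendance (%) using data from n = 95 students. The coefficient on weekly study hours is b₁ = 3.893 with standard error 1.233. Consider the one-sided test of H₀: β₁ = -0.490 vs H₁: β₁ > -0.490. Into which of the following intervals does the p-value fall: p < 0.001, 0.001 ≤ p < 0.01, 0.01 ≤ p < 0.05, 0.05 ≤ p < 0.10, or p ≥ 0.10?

p < 0.001

t = (3.893 − (-0.490)) / 1.233 = 3.555.
df = n − k − 1 = 95 − 3 − 1 = 91.
One-sided p = P(T_{91} > t) ≈ 0.0003.
So p < 0.001.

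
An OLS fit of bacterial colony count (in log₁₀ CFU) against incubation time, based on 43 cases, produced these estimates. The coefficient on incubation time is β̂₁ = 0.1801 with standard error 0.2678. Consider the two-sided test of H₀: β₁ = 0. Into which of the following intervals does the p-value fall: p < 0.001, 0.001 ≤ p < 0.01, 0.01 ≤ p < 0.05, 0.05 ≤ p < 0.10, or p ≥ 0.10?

t = 0.1801 / 0.2678 = 0.673.
df = n − 2 = 43 − 2 = 41.
Two-sided p = 2·P(T_{41} > |t|) ≈ 0.5050.
So p ≥ 0.10.

p ≥ 0.10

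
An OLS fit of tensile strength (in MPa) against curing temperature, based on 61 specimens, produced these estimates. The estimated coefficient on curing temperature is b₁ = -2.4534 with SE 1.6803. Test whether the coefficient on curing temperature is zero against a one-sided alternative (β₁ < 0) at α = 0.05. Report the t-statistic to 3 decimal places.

t = -1.460

H₀: β₁ = 0 vs H₁: β₁ < 0.
t = (b₁ − β₁⁰)/SE = -2.4534 / 1.6803 = -1.460.
df = n − 2 = 61 − 2 = 59.
One-sided p ≈ 0.0748, which is ≥ 0.05, so fail to reject H₀.
The data do not give significant evidence that the true slope on curing temperature is negative.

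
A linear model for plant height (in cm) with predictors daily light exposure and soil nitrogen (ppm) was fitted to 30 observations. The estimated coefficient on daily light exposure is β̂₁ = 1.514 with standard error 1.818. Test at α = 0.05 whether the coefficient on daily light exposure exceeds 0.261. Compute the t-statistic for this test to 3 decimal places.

H₀: β₁ = 0.261 vs H₁: β₁ > 0.261.
t = (β̂₁ − β₁⁰)/SE = (1.514 − 0.261) / 1.818 = 0.689.
df = n − k − 1 = 30 − 2 − 1 = 27.
One-sided p ≈ 0.2483, which is ≥ 0.05, so fail to reject H₀.
The data do not give significant evidence that the true slope on daily light exposure exceeds 0.261 cm per unit, holding the other predictors fixed.

t = 0.689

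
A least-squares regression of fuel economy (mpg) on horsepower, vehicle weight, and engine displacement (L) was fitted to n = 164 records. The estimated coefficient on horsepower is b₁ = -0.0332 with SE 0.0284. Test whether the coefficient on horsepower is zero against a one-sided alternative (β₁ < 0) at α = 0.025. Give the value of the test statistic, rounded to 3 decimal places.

H₀: β₁ = 0 vs H₁: β₁ < 0.
t = (b₁ − β₁⁰)/SE = -0.0332 / 0.0284 = -1.169.
df = n − k − 1 = 164 − 3 − 1 = 160.
One-sided p ≈ 0.1221, which is ≥ 0.025, so fail to reject H₀.
The data do not give significant evidence that the true slope on horsepower is negative, holding the other predictors fixed.

t = -1.169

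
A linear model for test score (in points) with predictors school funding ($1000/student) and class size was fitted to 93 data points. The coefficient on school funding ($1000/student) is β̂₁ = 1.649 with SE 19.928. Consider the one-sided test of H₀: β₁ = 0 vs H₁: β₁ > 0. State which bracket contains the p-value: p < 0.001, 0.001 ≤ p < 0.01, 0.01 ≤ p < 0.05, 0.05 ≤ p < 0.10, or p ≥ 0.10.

p ≥ 0.10

t = 1.649 / 19.928 = 0.083.
df = n − k − 1 = 93 − 2 − 1 = 90.
One-sided p = P(T_{90} > t) ≈ 0.4671.
So p ≥ 0.10.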